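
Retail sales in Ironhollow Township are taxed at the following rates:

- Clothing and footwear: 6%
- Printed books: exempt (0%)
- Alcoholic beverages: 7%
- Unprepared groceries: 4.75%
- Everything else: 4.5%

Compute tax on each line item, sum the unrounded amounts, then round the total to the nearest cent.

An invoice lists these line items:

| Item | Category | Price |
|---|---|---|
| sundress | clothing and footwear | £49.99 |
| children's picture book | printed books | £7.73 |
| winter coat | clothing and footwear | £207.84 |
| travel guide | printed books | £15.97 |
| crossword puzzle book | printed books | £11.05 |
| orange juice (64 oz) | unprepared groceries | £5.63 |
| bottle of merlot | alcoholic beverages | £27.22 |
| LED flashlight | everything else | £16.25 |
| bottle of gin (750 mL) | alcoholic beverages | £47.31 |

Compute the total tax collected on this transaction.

Sundress £49.99: clothing and footwear → 6% → £2.9994
Children's picture book £7.73: printed books → 0% → £0.00
Winter coat £207.84: clothing and footwear → 6% → £12.4704
Travel guide £15.97: printed books → 0% → £0.00
Crossword puzzle book £11.05: printed books → 0% → £0.00
Orange juice (64 oz) £5.63: unprepared groceries → 4.75% → £0.267425
Bottle of merlot £27.22: alcoholic beverages → 7% → £1.9054
LED flashlight £16.25: everything else → 4.5% → £0.73125
Bottle of gin (750 mL) £47.31: alcoholic beverages → 7% → £3.3117
Unrounded tax sum = £21.685575 → £21.69

£21.69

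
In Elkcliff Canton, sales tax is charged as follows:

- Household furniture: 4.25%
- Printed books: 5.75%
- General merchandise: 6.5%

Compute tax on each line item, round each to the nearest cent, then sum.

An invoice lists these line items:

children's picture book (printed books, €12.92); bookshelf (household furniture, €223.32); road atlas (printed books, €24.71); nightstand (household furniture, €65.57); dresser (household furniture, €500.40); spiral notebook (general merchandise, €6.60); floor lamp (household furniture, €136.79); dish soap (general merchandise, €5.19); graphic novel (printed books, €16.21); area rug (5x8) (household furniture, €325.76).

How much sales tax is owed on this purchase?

€57.06

Children's picture book €12.92: printed books → 5.75% → €0.74
Bookshelf €223.32: household furniture → 4.25% → €9.49
Road atlas €24.71: printed books → 5.75% → €1.42
Nightstand €65.57: household furniture → 4.25% → €2.79
Dresser €500.40: household furniture → 4.25% → €21.27
Spiral notebook €6.60: general merchandise → 6.5% → €0.43
Floor lamp €136.79: household furniture → 4.25% → €5.81
Dish soap €5.19: general merchandise → 6.5% → €0.34
Graphic novel €16.21: printed books → 5.75% → €0.93
Area rug (5x8) €325.76: household furniture → 4.25% → €13.84
Total tax = €0.74 + €9.49 + €1.42 + €2.79 + €21.27 + €0.43 + €5.81 + €0.34 + €0.93 + €13.84 = €57.06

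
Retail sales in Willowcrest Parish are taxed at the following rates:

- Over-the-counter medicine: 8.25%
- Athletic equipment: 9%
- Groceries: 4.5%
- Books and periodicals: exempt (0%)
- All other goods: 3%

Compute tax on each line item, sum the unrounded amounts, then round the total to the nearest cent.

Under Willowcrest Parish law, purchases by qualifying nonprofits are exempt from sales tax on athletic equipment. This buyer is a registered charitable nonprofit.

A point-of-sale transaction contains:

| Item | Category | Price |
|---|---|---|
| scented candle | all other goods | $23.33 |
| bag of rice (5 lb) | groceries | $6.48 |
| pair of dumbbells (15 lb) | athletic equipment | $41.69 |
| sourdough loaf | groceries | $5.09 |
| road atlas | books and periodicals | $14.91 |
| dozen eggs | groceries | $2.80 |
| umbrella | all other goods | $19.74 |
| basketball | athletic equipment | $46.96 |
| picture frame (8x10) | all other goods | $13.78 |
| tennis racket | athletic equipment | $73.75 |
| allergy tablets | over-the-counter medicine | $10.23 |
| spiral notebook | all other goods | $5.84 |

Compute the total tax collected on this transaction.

Scented candle $23.33: all other goods → 3% → $0.6999
Bag of rice (5 lb) $6.48: groceries → 4.5% → $0.2916
Pair of dumbbells (15 lb) $41.69: athletic equipment, buyer-exempt → 0% → $0.00
Sourdough loaf $5.09: groceries → 4.5% → $0.22905
Road atlas $14.91: books and periodicals → 0% → $0.00
Dozen eggs $2.80: groceries → 4.5% → $0.126
Umbrella $19.74: all other goods → 3% → $0.5922
Basketball $46.96: athletic equipment, buyer-exempt → 0% → $0.00
Picture frame (8x10) $13.78: all other goods → 3% → $0.4134
Tennis racket $73.75: athletic equipment, buyer-exempt → 0% → $0.00
Allergy tablets $10.23: over-the-counter medicine → 8.25% → $0.843975
Spiral notebook $5.84: all other goods → 3% → $0.1752
Unrounded tax sum = $3.371325 → $3.37

$3.37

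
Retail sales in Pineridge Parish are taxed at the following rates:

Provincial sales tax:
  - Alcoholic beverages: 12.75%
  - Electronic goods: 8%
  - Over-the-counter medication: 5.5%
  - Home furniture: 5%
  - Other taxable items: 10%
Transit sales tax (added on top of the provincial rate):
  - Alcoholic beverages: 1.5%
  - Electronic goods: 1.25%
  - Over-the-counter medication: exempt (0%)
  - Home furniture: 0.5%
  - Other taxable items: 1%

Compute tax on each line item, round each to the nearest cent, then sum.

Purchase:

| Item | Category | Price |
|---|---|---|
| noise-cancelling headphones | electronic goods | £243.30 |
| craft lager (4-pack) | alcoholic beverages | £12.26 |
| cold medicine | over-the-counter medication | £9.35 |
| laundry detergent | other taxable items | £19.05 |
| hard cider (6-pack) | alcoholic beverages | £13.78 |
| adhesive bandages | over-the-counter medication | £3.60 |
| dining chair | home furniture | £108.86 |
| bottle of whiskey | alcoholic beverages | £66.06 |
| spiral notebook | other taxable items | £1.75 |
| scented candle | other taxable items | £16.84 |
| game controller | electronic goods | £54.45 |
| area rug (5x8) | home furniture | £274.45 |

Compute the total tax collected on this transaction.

£66.60

Noise-cancelling headphones £243.30: electronic goods → 8% + 1.25% transit = 9.25% → £22.51
Craft lager (4-pack) £12.26: alcoholic beverages → 12.75% + 1.5% transit = 14.25% → £1.75
Cold medicine £9.35: over-the-counter medication → 5.5% + 0% transit = 5.5% → £0.51
Laundry detergent £19.05: other taxable items → 10% + 1% transit = 11% → £2.10
Hard cider (6-pack) £13.78: alcoholic beverages → 12.75% + 1.5% transit = 14.25% → £1.96
Adhesive bandages £3.60: over-the-counter medication → 5.5% + 0% transit = 5.5% → £0.20
Dining chair £108.86: home furniture → 5% + 0.5% transit = 5.5% → £5.99
Bottle of whiskey £66.06: alcoholic beverages → 12.75% + 1.5% transit = 14.25% → £9.41
Spiral notebook £1.75: other taxable items → 10% + 1% transit = 11% → £0.19
Scented candle £16.84: other taxable items → 10% + 1% transit = 11% → £1.85
Game controller £54.45: electronic goods → 8% + 1.25% transit = 9.25% → £5.04
Area rug (5x8) £274.45: home furniture → 5% + 0.5% transit = 5.5% → £15.09
Total tax = £22.51 + £1.75 + £0.51 + £2.10 + £1.96 + £0.20 + £5.99 + £9.41 + £0.19 + £1.85 + £5.04 + £15.09 = £66.60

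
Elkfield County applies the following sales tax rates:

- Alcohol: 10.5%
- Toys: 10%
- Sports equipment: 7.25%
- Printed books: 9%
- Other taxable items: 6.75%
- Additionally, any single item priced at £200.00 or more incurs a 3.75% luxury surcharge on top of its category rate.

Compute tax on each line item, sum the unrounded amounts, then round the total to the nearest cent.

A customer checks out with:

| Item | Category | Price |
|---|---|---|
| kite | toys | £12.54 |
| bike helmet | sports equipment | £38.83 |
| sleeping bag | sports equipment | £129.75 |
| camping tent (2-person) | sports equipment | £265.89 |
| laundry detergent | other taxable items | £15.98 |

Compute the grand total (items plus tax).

£506.79

Kite £12.54: toys → 10% → £1.254
Bike helmet £38.83: sports equipment → 7.25% → £2.815175
Sleeping bag £129.75: sports equipment → 7.25% → £9.406875
Camping tent (2-person) £265.89: sports equipment → 7.25% + 3.75% surcharge = 11% → £29.2479
Laundry detergent £15.98: other taxable items → 6.75% → £1.07865
Subtotal = £462.99; unrounded tax = £43.8026 → £43.80; total due = £506.79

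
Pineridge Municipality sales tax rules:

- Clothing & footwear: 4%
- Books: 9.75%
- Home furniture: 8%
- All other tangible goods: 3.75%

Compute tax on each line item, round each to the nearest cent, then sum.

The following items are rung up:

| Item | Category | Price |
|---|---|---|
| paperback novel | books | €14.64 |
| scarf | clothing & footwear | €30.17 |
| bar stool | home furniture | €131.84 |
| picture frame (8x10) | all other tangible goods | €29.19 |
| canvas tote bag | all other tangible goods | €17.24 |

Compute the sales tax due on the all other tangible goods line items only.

Picture frame (8x10) €29.19: all other tangible goods → 3.75% → €1.09
Canvas tote bag €17.24: all other tangible goods → 3.75% → €0.65
Tax on all other tangible goods = €1.09 + €0.65 = €1.74

€1.74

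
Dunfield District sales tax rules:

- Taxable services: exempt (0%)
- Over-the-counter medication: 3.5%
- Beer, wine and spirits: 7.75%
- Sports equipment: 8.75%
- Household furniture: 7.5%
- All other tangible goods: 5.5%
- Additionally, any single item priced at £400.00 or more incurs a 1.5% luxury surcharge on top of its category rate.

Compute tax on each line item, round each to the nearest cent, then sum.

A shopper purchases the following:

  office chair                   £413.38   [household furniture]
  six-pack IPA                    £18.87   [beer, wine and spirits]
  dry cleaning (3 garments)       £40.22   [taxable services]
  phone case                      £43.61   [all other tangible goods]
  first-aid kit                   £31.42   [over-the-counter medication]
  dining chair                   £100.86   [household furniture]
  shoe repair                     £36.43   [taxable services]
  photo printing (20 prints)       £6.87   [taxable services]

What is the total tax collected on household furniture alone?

£44.76

Office chair £413.38: household furniture → 7.5% + 1.5% surcharge = 9% → £37.20
Dining chair £100.86: household furniture → 7.5% → £7.56
Tax on household furniture = £37.20 + £7.56 = £44.76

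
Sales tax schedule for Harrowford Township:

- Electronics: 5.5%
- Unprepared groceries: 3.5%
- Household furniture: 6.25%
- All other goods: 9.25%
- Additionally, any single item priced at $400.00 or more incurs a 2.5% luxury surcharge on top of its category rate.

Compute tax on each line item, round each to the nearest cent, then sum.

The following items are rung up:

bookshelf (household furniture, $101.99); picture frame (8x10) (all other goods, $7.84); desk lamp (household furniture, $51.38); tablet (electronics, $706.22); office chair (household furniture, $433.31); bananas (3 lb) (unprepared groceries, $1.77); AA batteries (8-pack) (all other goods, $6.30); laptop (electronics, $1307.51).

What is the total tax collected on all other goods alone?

Picture frame (8x10) $7.84: all other goods → 9.25% → $0.73
AA batteries (8-pack) $6.30: all other goods → 9.25% → $0.58
Tax on all other goods = $0.73 + $0.58 = $1.31

$1.31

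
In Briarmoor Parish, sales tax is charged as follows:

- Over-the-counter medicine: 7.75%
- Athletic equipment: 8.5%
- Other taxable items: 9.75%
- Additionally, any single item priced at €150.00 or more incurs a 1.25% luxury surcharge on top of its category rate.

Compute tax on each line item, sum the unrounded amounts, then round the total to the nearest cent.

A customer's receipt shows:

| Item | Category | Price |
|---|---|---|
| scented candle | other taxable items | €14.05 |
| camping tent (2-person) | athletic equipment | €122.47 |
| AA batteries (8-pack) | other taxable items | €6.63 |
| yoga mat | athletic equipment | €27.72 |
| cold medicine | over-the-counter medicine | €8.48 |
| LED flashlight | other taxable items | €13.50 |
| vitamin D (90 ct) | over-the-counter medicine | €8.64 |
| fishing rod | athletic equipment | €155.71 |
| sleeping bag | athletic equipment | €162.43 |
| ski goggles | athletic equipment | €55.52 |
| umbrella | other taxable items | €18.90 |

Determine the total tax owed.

€55.01

Scented candle €14.05: other taxable items → 9.75% → €1.369875
Camping tent (2-person) €122.47: athletic equipment → 8.5% → €10.40995
AA batteries (8-pack) €6.63: other taxable items → 9.75% → €0.646425
Yoga mat €27.72: athletic equipment → 8.5% → €2.3562
Cold medicine €8.48: over-the-counter medicine → 7.75% → €0.6572
LED flashlight €13.50: other taxable items → 9.75% → €1.31625
Vitamin D (90 ct) €8.64: over-the-counter medicine → 7.75% → €0.6696
Fishing rod €155.71: athletic equipment → 8.5% + 1.25% surcharge = 9.75% → €15.181725
Sleeping bag €162.43: athletic equipment → 8.5% + 1.25% surcharge = 9.75% → €15.836925
Ski goggles €55.52: athletic equipment → 8.5% → €4.7192
Umbrella €18.90: other taxable items → 9.75% → €1.84275
Unrounded tax sum = €55.0061 → €55.01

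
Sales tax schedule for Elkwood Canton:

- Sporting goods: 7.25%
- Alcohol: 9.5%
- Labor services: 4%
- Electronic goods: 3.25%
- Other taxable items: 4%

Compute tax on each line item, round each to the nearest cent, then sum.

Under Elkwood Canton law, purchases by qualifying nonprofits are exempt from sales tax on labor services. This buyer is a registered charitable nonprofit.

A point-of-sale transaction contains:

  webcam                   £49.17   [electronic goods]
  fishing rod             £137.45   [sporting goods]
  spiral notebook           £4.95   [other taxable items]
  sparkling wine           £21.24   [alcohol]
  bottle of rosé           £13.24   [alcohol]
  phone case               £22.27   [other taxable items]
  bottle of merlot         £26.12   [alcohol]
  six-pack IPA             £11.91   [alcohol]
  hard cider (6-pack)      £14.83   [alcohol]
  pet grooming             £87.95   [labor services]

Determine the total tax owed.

£20.96

Webcam £49.17: electronic goods → 3.25% → £1.60
Fishing rod £137.45: sporting goods → 7.25% → £9.97
Spiral notebook £4.95: other taxable items → 4% → £0.20
Sparkling wine £21.24: alcohol → 9.5% → £2.02
Bottle of rosé £13.24: alcohol → 9.5% → £1.26
Phone case £22.27: other taxable items → 4% → £0.89
Bottle of merlot £26.12: alcohol → 9.5% → £2.48
Six-pack IPA £11.91: alcohol → 9.5% → £1.13
Hard cider (6-pack) £14.83: alcohol → 9.5% → £1.41
Pet grooming £87.95: labor services, buyer-exempt → 0% → £0.00
Total tax = £1.60 + £9.97 + £0.20 + £2.02 + £1.26 + £0.89 + £2.48 + £1.13 + £1.41 = £20.96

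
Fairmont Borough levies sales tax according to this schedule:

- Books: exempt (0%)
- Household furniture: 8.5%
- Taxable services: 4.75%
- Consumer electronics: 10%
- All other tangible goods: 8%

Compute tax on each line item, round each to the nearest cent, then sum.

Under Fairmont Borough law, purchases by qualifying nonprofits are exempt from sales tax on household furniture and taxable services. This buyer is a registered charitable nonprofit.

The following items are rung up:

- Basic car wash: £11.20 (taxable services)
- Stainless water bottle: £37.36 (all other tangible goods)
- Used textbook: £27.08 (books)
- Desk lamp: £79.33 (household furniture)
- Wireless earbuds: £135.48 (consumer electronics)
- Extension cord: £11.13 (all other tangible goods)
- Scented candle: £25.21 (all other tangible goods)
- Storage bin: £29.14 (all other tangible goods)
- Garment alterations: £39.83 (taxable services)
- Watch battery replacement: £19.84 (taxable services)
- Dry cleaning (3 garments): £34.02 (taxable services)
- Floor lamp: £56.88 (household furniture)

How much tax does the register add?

Basic car wash £11.20: taxable services, buyer-exempt → 0% → £0.00
Stainless water bottle £37.36: all other tangible goods → 8% → £2.99
Used textbook £27.08: books → 0% → £0.00
Desk lamp £79.33: household furniture, buyer-exempt → 0% → £0.00
Wireless earbuds £135.48: consumer electronics → 10% → £13.55
Extension cord £11.13: all other tangible goods → 8% → £0.89
Scented candle £25.21: all other tangible goods → 8% → £2.02
Storage bin £29.14: all other tangible goods → 8% → £2.33
Garment alterations £39.83: taxable services, buyer-exempt → 0% → £0.00
Watch battery replacement £19.84: taxable services, buyer-exempt → 0% → £0.00
Dry cleaning (3 garments) £34.02: taxable services, buyer-exempt → 0% → £0.00
Floor lamp £56.88: household furniture, buyer-exempt → 0% → £0.00
Total tax = £2.99 + £13.55 + £0.89 + £2.02 + £2.33 = £21.78

£21.78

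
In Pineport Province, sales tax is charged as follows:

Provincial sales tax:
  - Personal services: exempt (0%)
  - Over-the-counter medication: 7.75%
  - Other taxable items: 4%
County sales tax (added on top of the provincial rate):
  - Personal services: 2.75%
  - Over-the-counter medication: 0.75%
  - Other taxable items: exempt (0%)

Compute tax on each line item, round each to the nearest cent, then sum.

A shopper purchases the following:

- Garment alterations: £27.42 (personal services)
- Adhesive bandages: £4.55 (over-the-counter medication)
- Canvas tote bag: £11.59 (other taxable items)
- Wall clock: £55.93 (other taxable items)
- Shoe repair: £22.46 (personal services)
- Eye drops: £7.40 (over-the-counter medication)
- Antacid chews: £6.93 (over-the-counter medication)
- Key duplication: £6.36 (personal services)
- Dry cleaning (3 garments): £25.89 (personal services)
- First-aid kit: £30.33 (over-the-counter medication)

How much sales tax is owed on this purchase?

Garment alterations £27.42: personal services → 0% + 2.75% county = 2.75% → £0.75
Adhesive bandages £4.55: over-the-counter medication → 7.75% + 0.75% county = 8.5% → £0.39
Canvas tote bag £11.59: other taxable items → 4% + 0% county = 4% → £0.46
Wall clock £55.93: other taxable items → 4% + 0% county = 4% → £2.24
Shoe repair £22.46: personal services → 0% + 2.75% county = 2.75% → £0.62
Eye drops £7.40: over-the-counter medication → 7.75% + 0.75% county = 8.5% → £0.63
Antacid chews £6.93: over-the-counter medication → 7.75% + 0.75% county = 8.5% → £0.59
Key duplication £6.36: personal services → 0% + 2.75% county = 2.75% → £0.17
Dry cleaning (3 garments) £25.89: personal services → 0% + 2.75% county = 2.75% → £0.71
First-aid kit £30.33: over-the-counter medication → 7.75% + 0.75% county = 8.5% → £2.58
Total tax = £0.75 + £0.39 + £0.46 + £2.24 + £0.62 + £0.63 + £0.59 + £0.17 + £0.71 + £2.58 = £9.14

£9.14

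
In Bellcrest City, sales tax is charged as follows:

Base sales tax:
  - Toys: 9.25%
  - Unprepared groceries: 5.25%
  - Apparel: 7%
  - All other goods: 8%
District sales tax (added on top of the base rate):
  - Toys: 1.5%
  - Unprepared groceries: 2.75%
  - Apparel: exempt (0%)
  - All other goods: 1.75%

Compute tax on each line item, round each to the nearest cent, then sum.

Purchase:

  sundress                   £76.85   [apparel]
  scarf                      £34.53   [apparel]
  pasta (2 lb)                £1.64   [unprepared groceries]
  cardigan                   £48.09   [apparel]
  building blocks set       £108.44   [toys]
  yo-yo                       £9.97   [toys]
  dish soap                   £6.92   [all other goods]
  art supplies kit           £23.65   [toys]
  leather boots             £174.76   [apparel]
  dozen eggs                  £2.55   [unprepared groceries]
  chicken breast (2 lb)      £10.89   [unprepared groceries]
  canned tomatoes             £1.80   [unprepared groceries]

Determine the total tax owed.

£40.68

Sundress £76.85: apparel → 7% + 0% district = 7% → £5.38
Scarf £34.53: apparel → 7% + 0% district = 7% → £2.42
Pasta (2 lb) £1.64: unprepared groceries → 5.25% + 2.75% district = 8% → £0.13
Cardigan £48.09: apparel → 7% + 0% district = 7% → £3.37
Building blocks set £108.44: toys → 9.25% + 1.5% district = 10.75% → £11.66
Yo-yo £9.97: toys → 9.25% + 1.5% district = 10.75% → £1.07
Dish soap £6.92: all other goods → 8% + 1.75% district = 9.75% → £0.67
Art supplies kit £23.65: toys → 9.25% + 1.5% district = 10.75% → £2.54
Leather boots £174.76: apparel → 7% + 0% district = 7% → £12.23
Dozen eggs £2.55: unprepared groceries → 5.25% + 2.75% district = 8% → £0.20
Chicken breast (2 lb) £10.89: unprepared groceries → 5.25% + 2.75% district = 8% → £0.87
Canned tomatoes £1.80: unprepared groceries → 5.25% + 2.75% district = 8% → £0.14
Total tax = £5.38 + £2.42 + £0.13 + £3.37 + £11.66 + £1.07 + £0.67 + £2.54 + £12.23 + £0.20 + £0.87 + £0.14 = £40.68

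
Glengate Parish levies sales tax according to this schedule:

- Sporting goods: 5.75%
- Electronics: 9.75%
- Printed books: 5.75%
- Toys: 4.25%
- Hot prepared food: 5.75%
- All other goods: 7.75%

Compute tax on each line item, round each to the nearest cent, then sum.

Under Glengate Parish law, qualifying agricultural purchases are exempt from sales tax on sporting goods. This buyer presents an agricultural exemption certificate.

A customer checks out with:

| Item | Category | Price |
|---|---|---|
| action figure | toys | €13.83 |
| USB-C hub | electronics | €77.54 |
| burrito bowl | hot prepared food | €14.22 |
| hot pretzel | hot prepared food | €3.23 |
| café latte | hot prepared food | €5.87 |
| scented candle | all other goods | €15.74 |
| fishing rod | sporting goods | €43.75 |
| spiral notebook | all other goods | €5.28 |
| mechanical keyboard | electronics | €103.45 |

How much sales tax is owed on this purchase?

€21.22

Action figure €13.83: toys → 4.25% → €0.59
USB-C hub €77.54: electronics → 9.75% → €7.56
Burrito bowl €14.22: hot prepared food → 5.75% → €0.82
Hot pretzel €3.23: hot prepared food → 5.75% → €0.19
Café latte €5.87: hot prepared food → 5.75% → €0.34
Scented candle €15.74: all other goods → 7.75% → €1.22
Fishing rod €43.75: sporting goods, buyer-exempt → 0% → €0.00
Spiral notebook €5.28: all other goods → 7.75% → €0.41
Mechanical keyboard €103.45: electronics → 9.75% → €10.09
Total tax = €0.59 + €7.56 + €0.82 + €0.19 + €0.34 + €1.22 + €0.41 + €10.09 = €21.22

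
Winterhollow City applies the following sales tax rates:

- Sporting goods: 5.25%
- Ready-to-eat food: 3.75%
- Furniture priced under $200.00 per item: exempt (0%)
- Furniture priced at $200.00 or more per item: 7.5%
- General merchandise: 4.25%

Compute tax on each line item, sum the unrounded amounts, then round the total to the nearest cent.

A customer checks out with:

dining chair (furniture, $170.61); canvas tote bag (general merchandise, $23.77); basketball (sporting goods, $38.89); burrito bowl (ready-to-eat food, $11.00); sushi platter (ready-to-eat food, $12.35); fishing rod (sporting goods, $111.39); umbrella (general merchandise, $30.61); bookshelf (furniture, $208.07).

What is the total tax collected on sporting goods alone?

$7.89

Basketball $38.89: sporting goods → 5.25% → $2.041725
Fishing rod $111.39: sporting goods → 5.25% → $5.847975
Tax on sporting goods: unrounded sum = $7.8897 → $7.89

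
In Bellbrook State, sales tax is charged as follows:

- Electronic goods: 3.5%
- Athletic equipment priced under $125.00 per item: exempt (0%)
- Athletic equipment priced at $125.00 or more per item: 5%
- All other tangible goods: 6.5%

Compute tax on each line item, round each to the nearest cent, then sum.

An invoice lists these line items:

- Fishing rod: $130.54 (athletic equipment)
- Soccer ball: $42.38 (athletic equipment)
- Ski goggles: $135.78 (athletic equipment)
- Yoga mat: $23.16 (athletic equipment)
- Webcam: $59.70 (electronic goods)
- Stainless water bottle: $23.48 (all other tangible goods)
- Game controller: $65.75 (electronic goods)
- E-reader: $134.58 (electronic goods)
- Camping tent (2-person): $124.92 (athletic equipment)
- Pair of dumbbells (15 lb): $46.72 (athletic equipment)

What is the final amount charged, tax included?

$810.96

Fishing rod $130.54: athletic equipment, $125.00 or more → 5% → $6.53
Soccer ball $42.38: athletic equipment, under $125.00 → 0% → $0.00
Ski goggles $135.78: athletic equipment, $125.00 or more → 5% → $6.79
Yoga mat $23.16: athletic equipment, under $125.00 → 0% → $0.00
Webcam $59.70: electronic goods → 3.5% → $2.09
Stainless water bottle $23.48: all other tangible goods → 6.5% → $1.53
Game controller $65.75: electronic goods → 3.5% → $2.30
E-reader $134.58: electronic goods → 3.5% → $4.71
Camping tent (2-person) $124.92: athletic equipment, under $125.00 → 0% → $0.00
Pair of dumbbells (15 lb) $46.72: athletic equipment, under $125.00 → 0% → $0.00
Subtotal = $787.01; tax = $23.95; total due = $810.96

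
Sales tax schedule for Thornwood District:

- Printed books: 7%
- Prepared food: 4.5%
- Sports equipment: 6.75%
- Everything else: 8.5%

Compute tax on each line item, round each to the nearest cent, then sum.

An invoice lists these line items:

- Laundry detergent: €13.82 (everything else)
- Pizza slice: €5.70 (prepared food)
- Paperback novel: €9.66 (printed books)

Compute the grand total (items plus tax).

Laundry detergent €13.82: everything else → 8.5% → €1.17
Pizza slice €5.70: prepared food → 4.5% → €0.26
Paperback novel €9.66: printed books → 7% → €0.68
Subtotal = €29.18; tax = €2.11; total due = €31.29

€31.29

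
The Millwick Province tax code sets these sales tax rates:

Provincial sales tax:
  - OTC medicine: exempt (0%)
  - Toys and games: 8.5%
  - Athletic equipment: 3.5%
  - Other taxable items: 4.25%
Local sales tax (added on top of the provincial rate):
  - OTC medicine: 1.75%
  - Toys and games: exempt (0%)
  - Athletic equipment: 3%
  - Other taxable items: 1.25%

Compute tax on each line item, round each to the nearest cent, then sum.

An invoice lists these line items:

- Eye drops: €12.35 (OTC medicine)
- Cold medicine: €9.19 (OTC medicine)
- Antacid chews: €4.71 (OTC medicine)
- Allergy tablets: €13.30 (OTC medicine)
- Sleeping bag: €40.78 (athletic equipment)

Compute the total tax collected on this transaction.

Eye drops €12.35: OTC medicine → 0% + 1.75% local = 1.75% → €0.22
Cold medicine €9.19: OTC medicine → 0% + 1.75% local = 1.75% → €0.16
Antacid chews €4.71: OTC medicine → 0% + 1.75% local = 1.75% → €0.08
Allergy tablets €13.30: OTC medicine → 0% + 1.75% local = 1.75% → €0.23
Sleeping bag €40.78: athletic equipment → 3.5% + 3% local = 6.5% → €2.65
Total tax = €0.22 + €0.16 + €0.08 + €0.23 + €2.65 = €3.34

€3.34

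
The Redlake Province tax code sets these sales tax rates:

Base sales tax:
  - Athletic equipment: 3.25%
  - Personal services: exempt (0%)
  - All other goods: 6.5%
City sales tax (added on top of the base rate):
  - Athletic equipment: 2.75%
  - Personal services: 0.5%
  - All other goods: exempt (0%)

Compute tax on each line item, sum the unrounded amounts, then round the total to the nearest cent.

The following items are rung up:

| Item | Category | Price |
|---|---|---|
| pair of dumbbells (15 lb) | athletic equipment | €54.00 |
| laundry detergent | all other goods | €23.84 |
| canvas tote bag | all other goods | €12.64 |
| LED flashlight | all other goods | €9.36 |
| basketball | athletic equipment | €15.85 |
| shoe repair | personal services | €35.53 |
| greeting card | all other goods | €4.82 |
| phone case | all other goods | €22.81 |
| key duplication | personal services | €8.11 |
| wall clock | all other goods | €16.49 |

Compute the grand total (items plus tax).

€213.71

Pair of dumbbells (15 lb) €54.00: athletic equipment → 3.25% + 2.75% city = 6% → €3.24
Laundry detergent €23.84: all other goods → 6.5% + 0% city = 6.5% → €1.5496
Canvas tote bag €12.64: all other goods → 6.5% + 0% city = 6.5% → €0.8216
LED flashlight €9.36: all other goods → 6.5% + 0% city = 6.5% → €0.6084
Basketball €15.85: athletic equipment → 3.25% + 2.75% city = 6% → €0.951
Shoe repair €35.53: personal services → 0% + 0.5% city = 0.5% → €0.17765
Greeting card €4.82: all other goods → 6.5% + 0% city = 6.5% → €0.3133
Phone case €22.81: all other goods → 6.5% + 0% city = 6.5% → €1.48265
Key duplication €8.11: personal services → 0% + 0.5% city = 0.5% → €0.04055
Wall clock €16.49: all other goods → 6.5% + 0% city = 6.5% → €1.07185
Subtotal = €203.45; unrounded tax = €10.2566 → €10.26; total due = €213.71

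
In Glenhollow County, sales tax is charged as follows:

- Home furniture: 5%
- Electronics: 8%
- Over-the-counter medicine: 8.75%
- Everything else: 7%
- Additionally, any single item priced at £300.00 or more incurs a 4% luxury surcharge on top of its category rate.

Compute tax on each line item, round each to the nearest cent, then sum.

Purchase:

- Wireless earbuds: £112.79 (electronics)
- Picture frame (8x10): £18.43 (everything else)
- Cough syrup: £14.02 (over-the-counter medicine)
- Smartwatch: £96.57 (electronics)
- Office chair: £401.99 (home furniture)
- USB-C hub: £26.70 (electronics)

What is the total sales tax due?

Wireless earbuds £112.79: electronics → 8% → £9.02
Picture frame (8x10) £18.43: everything else → 7% → £1.29
Cough syrup £14.02: over-the-counter medicine → 8.75% → £1.23
Smartwatch £96.57: electronics → 8% → £7.73
Office chair £401.99: home furniture → 5% + 4% surcharge = 9% → £36.18
USB-C hub £26.70: electronics → 8% → £2.14
Total tax = £9.02 + £1.29 + £1.23 + £7.73 + £36.18 + £2.14 = £57.59

£57.59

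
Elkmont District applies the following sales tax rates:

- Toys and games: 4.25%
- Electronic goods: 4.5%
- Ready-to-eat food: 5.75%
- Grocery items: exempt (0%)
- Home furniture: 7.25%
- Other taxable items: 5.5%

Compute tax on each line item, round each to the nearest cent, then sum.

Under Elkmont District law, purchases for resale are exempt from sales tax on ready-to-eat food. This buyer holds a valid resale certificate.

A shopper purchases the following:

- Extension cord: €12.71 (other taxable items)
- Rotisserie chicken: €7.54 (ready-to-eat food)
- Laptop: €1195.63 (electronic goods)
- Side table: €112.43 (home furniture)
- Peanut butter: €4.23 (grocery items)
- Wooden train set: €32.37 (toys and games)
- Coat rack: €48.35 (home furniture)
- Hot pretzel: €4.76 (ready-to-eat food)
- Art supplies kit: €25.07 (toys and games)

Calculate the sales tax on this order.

€68.61

Extension cord €12.71: other taxable items → 5.5% → €0.70
Rotisserie chicken €7.54: ready-to-eat food, buyer-exempt → 0% → €0.00
Laptop €1195.63: electronic goods → 4.5% → €53.80
Side table €112.43: home furniture → 7.25% → €8.15
Peanut butter €4.23: grocery items → 0% → €0.00
Wooden train set €32.37: toys and games → 4.25% → €1.38
Coat rack €48.35: home furniture → 7.25% → €3.51
Hot pretzel €4.76: ready-to-eat food, buyer-exempt → 0% → €0.00
Art supplies kit €25.07: toys and games → 4.25% → €1.07
Total tax = €0.70 + €53.80 + €8.15 + €1.38 + €3.51 + €1.07 = €68.61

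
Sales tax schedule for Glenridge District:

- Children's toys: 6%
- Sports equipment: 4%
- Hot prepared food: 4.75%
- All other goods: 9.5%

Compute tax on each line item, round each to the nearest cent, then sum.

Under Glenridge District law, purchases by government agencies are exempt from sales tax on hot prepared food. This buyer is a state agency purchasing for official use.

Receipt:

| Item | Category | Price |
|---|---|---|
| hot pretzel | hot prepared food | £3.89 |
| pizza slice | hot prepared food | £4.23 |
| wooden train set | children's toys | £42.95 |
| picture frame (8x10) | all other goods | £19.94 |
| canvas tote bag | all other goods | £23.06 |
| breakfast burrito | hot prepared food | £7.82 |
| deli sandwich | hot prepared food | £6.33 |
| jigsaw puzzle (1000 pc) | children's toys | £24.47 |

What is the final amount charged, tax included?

£140.82

Hot pretzel £3.89: hot prepared food, buyer-exempt → 0% → £0.00
Pizza slice £4.23: hot prepared food, buyer-exempt → 0% → £0.00
Wooden train set £42.95: children's toys → 6% → £2.58
Picture frame (8x10) £19.94: all other goods → 9.5% → £1.89
Canvas tote bag £23.06: all other goods → 9.5% → £2.19
Breakfast burrito £7.82: hot prepared food, buyer-exempt → 0% → £0.00
Deli sandwich £6.33: hot prepared food, buyer-exempt → 0% → £0.00
Jigsaw puzzle (1000 pc) £24.47: children's toys → 6% → £1.47
Subtotal = £132.69; tax = £8.13; total due = £140.82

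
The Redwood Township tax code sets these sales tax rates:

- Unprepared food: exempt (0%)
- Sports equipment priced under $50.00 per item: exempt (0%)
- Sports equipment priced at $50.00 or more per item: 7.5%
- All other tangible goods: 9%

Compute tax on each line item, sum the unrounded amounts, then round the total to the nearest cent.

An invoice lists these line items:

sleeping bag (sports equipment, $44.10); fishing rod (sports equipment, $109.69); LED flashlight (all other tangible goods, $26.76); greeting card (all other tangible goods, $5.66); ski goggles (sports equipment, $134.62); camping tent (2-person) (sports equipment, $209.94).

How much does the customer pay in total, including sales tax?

Sleeping bag $44.10: sports equipment, under $50.00 → 0% → $0.00
Fishing rod $109.69: sports equipment, $50.00 or more → 7.5% → $8.22675
LED flashlight $26.76: all other tangible goods → 9% → $2.4084
Greeting card $5.66: all other tangible goods → 9% → $0.5094
Ski goggles $134.62: sports equipment, $50.00 or more → 7.5% → $10.0965
Camping tent (2-person) $209.94: sports equipment, $50.00 or more → 7.5% → $15.7455
Subtotal = $530.77; unrounded tax = $36.98655 → $36.99; total due = $567.76

$567.76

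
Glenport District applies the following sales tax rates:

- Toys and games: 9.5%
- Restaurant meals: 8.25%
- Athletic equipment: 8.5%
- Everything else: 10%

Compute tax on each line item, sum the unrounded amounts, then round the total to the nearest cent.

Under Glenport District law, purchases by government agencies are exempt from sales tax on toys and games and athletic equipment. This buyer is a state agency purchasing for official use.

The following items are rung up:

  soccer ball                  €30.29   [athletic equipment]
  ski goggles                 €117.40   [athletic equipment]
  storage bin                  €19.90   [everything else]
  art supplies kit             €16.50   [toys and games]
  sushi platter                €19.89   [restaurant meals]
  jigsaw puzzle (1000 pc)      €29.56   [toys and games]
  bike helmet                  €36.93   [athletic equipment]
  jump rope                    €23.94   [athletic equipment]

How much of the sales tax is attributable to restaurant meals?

€1.64

Sushi platter €19.89: restaurant meals → 8.25% → €1.640925
Tax on restaurant meals: unrounded sum = €1.640925 → €1.64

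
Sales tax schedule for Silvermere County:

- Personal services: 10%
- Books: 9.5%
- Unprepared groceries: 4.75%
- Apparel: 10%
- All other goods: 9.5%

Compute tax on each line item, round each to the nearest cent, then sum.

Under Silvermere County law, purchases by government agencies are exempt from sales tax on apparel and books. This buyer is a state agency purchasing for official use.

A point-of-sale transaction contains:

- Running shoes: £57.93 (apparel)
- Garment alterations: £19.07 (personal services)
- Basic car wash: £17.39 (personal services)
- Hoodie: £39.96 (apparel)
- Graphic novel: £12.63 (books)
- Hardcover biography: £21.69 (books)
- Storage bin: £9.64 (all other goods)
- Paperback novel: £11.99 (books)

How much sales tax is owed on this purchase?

Running shoes £57.93: apparel, buyer-exempt → 0% → £0.00
Garment alterations £19.07: personal services → 10% → £1.91
Basic car wash £17.39: personal services → 10% → £1.74
Hoodie £39.96: apparel, buyer-exempt → 0% → £0.00
Graphic novel £12.63: books, buyer-exempt → 0% → £0.00
Hardcover biography £21.69: books, buyer-exempt → 0% → £0.00
Storage bin £9.64: all other goods → 9.5% → £0.92
Paperback novel £11.99: books, buyer-exempt → 0% → £0.00
Total tax = £1.91 + £1.74 + £0.92 = £4.57

£4.57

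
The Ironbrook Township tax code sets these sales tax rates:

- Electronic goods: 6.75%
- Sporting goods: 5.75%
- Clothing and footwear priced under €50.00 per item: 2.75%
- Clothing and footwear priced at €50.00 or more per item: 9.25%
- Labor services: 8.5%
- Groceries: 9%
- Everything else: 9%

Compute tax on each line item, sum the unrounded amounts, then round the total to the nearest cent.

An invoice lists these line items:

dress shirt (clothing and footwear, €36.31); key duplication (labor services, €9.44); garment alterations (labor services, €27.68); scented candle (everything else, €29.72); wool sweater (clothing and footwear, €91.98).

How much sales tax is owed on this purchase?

€15.34

Dress shirt €36.31: clothing and footwear, under €50.00 → 2.75% → €0.998525
Key duplication €9.44: labor services → 8.5% → €0.8024
Garment alterations €27.68: labor services → 8.5% → €2.3528
Scented candle €29.72: everything else → 9% → €2.6748
Wool sweater €91.98: clothing and footwear, €50.00 or more → 9.25% → €8.50815
Unrounded tax sum = €15.336675 → €15.34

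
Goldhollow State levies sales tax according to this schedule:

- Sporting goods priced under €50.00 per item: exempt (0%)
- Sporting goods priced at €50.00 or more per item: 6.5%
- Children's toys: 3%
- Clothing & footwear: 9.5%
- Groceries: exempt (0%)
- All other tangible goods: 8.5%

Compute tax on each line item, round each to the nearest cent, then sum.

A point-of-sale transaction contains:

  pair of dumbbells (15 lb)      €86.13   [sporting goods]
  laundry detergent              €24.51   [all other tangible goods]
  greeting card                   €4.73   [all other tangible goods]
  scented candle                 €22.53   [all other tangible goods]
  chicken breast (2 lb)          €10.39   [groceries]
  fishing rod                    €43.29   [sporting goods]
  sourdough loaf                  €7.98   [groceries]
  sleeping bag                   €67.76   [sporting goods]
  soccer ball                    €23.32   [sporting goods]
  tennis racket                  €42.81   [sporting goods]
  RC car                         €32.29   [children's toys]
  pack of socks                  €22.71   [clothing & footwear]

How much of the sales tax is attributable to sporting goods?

Pair of dumbbells (15 lb) €86.13: sporting goods, €50.00 or more → 6.5% → €5.60
Fishing rod €43.29: sporting goods, under €50.00 → 0% → €0.00
Sleeping bag €67.76: sporting goods, €50.00 or more → 6.5% → €4.40
Soccer ball €23.32: sporting goods, under €50.00 → 0% → €0.00
Tennis racket €42.81: sporting goods, under €50.00 → 0% → €0.00
Tax on sporting goods = €5.60 + €0.00 + €4.40 + €0.00 + €0.00 = €10.00

€10.00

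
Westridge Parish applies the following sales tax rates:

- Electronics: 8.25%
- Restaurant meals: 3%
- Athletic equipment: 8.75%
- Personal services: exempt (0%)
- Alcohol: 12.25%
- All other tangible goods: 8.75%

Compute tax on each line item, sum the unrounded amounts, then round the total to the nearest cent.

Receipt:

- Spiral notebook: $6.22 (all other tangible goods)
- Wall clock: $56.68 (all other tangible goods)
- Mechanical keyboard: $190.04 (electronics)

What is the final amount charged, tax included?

$274.12

Spiral notebook $6.22: all other tangible goods → 8.75% → $0.54425
Wall clock $56.68: all other tangible goods → 8.75% → $4.9595
Mechanical keyboard $190.04: electronics → 8.25% → $15.6783
Subtotal = $252.94; unrounded tax = $21.18205 → $21.18; total due = $274.12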